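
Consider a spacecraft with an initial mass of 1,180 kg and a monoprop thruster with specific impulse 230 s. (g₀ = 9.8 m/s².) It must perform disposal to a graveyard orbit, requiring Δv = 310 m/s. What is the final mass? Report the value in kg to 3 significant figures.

final mass ≈ 1030 kg

v_e = Isp · g₀ = 230 × 9.8 = 2254.0 m/s.
From the ideal rocket equation, m₀/m_f = exp(Δv / v_e) = exp(310 / 2254.0) = exp(0.1375) = 1.1474.
m_f = m₀ / 1.1474 = 1,180 / 1.1474 = 1,028.41 kg.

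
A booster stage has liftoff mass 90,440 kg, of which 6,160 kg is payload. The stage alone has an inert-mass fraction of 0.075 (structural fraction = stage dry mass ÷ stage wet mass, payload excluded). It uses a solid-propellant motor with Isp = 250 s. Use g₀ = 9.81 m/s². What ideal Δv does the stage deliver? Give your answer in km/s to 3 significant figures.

Stage wet mass = m₀ − payload = 90,440 − 6,160 = 84,280 kg.
Stage dry mass = ε × stage wet mass = 0.075 × 84,280 = 6,321 kg.
Burnout mass m_f = stage dry + payload = 6,321 + 6,160 = 12,481 kg.
v_e = Isp · g₀ = 250 × 9.81 = 2452.5 m/s.
Using Δv = v_e ln(m₀/m_f): Δv = v_e · ln(90,440/12,481) = 2452.5 × ln(7.246) = 2452.5 × 1.9805 ≈ 4857 m/s.

Δv ≈ 4.86 km/s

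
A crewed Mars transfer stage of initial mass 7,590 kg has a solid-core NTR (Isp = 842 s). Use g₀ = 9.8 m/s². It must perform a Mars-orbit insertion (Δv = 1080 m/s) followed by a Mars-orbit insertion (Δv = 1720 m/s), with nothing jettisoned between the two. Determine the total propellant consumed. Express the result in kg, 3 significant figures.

v_e = Isp · g₀ = 842 × 9.8 = 8251.6 m/s.
After the first burn: m = 7590 × exp(−1080/8251.6) = 7590 × 0.87732 = 6,658.86 kg.
After the second burn: m = 6,658.86 × exp(−1720/8251.6) = 6,658.86 × 0.81185 = 5,406 kg.
Total propellant = m₀ − m_final = 7590 − 5,406 = 2,184 kg.

total propellant consumed ≈ 2180 kg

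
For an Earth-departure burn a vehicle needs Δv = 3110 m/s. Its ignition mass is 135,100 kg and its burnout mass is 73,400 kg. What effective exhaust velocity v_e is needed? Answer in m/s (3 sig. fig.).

ln(m₀/m_f) = ln(135100/73400) = ln(1.841) = 0.6101.
v_e = Δv / ln(m₀/m_f) = 3110 / 0.6101 = 5097.6 m/s.

v_e ≈ 5100 m/s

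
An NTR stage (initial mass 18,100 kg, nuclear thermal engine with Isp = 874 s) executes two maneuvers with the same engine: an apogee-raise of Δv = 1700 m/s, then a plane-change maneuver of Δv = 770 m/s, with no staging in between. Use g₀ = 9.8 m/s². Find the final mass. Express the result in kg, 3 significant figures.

v_e = Isp · g₀ = 874 × 9.8 = 8565.2 m/s.
After the first burn: m = 18100 × exp(−1700/8565.2) = 18100 × 0.81998 = 14,841.6 kg.
After the second burn: m = 14,841.6 × exp(−770/8565.2) = 14,841.6 × 0.91402 = 13,565.5 kg.

final mass ≈ 13600 kg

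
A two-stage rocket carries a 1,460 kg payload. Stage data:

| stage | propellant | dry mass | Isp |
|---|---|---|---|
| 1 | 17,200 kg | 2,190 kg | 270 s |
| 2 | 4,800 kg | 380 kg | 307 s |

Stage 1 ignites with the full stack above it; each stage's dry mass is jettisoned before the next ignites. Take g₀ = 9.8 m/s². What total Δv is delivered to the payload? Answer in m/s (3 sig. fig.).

Δv ≈ 6720 m/s

Ignition mass of stage 1 = 17,200+2,190 + 4,800+380 + 1,460 = 26,030 kg.
Stage 1: m₀ = 26,030 kg, m_f = 26,030 − 17,200 = 8,830 kg; Δv = 270×9.8×ln(2.948) = 2646.0×1.0811 ≈ 2861 m/s.
Stage 2: m₀ = 6,640 kg, m_f = 6,640 − 4,800 = 1,840 kg; Δv = 307×9.8×ln(3.609) = 3008.6×1.2833 ≈ 3861 m/s.
Total Δv = 2861 + 3861 = 6722 m/s.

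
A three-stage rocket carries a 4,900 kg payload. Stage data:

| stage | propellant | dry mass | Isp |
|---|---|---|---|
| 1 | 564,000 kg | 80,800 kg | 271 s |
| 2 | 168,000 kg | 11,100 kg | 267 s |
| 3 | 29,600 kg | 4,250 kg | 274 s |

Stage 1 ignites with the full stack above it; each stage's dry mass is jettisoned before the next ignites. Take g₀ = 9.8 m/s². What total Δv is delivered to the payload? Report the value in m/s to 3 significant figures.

Δv ≈ 10600 m/s

Ignition mass of stage 1 = 564,000+80,800 + 168,000+11,100 + 29,600+4,250 + 4,900 = 862,650 kg.
Stage 1: m₀ = 862,650 kg, m_f = 862,650 − 564,000 = 298,650 kg; Δv = 271×9.8×ln(2.888) = 2655.8×1.0607 ≈ 2817 m/s.
Stage 2: m₀ = 217,850 kg, m_f = 217,850 − 168,000 = 49,850 kg; Δv = 267×9.8×ln(4.37) = 2616.6×1.4748 ≈ 3859 m/s.
Stage 3: m₀ = 38,750 kg, m_f = 38,750 − 29,600 = 9,150 kg; Δv = 274×9.8×ln(4.235) = 2685.2×1.4434 ≈ 3876 m/s.
Total Δv = 2817 + 3859 + 3876 = 10552 m/s.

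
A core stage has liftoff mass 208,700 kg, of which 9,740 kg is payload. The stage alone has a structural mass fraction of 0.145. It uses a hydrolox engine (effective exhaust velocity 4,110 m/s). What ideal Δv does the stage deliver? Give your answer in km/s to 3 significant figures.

Δv ≈ 6.94 km/s

Stage wet mass = m₀ − payload = 208,700 − 9,740 = 198,960 kg.
Stage dry mass = ε × stage wet mass = 0.145 × 198,960 = 28,849.2 kg.
Burnout mass m_f = stage dry + payload = 28,849.2 + 9,740 = 38,589.2 kg.
By the Tsiolkovsky rocket equation, Δv = v_e · ln(208,700/38,589.2) = 4110.0 × ln(5.408) = 4110.0 × 1.6879 ≈ 6937 m/s.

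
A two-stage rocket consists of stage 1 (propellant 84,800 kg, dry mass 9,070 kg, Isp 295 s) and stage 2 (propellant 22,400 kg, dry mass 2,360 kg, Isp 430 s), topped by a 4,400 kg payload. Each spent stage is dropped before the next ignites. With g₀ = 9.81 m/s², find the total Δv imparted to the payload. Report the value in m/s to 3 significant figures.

Δv ≈ 9550 m/s

Ignition mass of stage 1 = 84,800+9,070 + 22,400+2,360 + 4,400 = 123,030 kg.
Stage 1: m₀ = 123,030 kg, m_f = 123,030 − 84,800 = 38,230 kg; Δv = 295×9.81×ln(3.218) = 2894.0×1.1688 ≈ 3382 m/s.
Stage 2: m₀ = 29,160 kg, m_f = 29,160 − 22,400 = 6,760 kg; Δv = 430×9.81×ln(4.314) = 4218.3×1.4618 ≈ 6166 m/s.
Total Δv = 3382 + 6166 = 9548 m/s.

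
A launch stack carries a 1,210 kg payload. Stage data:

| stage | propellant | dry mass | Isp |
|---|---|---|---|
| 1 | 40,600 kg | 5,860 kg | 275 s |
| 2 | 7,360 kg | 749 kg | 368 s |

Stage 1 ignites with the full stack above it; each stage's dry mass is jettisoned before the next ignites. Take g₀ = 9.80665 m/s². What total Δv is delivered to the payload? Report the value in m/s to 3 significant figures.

Ignition mass of stage 1 = 40,600+5,860 + 7,360+749 + 1,210 = 55,779 kg.
Stage 1: m₀ = 55,779 kg, m_f = 55,779 − 40,600 = 15,179 kg; Δv = 275×9.80665×ln(3.675) = 2696.8×1.3015 ≈ 3510 m/s.
Stage 2: m₀ = 9,319 kg, m_f = 9,319 − 7,360 = 1,959 kg; Δv = 368×9.80665×ln(4.757) = 3608.8×1.5596 ≈ 5628 m/s.
Total Δv = 3510 + 5628 = 9138 m/s.

Δv ≈ 9140 m/s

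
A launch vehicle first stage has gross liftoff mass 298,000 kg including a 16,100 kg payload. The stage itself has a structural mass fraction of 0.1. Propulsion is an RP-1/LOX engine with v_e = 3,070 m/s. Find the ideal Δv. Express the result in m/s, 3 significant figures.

Stage wet mass = m₀ − payload = 298,000 − 16,100 = 281,900 kg.
Stage dry mass = ε × stage wet mass = 0.1 × 281,900 = 28,190 kg.
Burnout mass m_f = stage dry + payload = 28,190 + 16,100 = 44,290 kg.
Rocket equation: Δv = v_e · ln(298,000/44,290) = 3070.0 × ln(6.728) = 3070.0 × 1.9063 ≈ 5852 m/s.

Δv ≈ 5850 m/s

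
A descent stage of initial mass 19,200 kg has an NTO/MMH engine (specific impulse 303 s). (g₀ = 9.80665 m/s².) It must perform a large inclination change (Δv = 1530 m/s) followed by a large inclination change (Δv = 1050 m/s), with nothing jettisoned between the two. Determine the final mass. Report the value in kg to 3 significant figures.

final mass ≈ 8060 kg

v_e = Isp · g₀ = 303 × 9.80665 = 2971.4 m/s.
After the first burn: m = 19200 × exp(−1530/2971.4) = 19200 × 0.59756 = 11,473.2 kg.
After the second burn: m = 11,473.2 × exp(−1050/2971.4) = 11,473.2 × 0.70232 = 8,057.86 kg.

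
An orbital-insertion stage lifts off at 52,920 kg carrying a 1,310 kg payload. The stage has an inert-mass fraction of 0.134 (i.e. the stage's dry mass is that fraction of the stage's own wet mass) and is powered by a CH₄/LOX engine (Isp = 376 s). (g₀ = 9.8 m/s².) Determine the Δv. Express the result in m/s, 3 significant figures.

Stage wet mass = m₀ − payload = 52,920 − 1,310 = 51,610 kg.
Stage dry mass = ε × stage wet mass = 0.134 × 51,610 = 6,915.74 kg.
Burnout mass m_f = stage dry + payload = 6,915.74 + 1,310 = 8,225.74 kg.
v_e = Isp · g₀ = 376 × 9.8 = 3684.8 m/s.
From the ideal rocket equation, Δv = v_e · ln(52,920/8,225.74) = 3684.8 × ln(6.433) = 3684.8 × 1.8615 ≈ 6859 m/s.

Δv ≈ 6860 m/s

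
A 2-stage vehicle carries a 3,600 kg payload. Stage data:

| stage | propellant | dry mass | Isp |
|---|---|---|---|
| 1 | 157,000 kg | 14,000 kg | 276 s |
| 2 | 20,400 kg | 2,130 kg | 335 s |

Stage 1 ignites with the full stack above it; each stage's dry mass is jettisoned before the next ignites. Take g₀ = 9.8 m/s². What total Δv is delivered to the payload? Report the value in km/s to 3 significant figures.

Ignition mass of stage 1 = 157,000+14,000 + 20,400+2,130 + 3,600 = 197,130 kg.
Stage 1: m₀ = 197,130 kg, m_f = 197,130 − 157,000 = 40,130 kg; Δv = 276×9.8×ln(4.912) = 2704.8×1.5917 ≈ 4305 m/s.
Stage 2: m₀ = 26,130 kg, m_f = 26,130 − 20,400 = 5,730 kg; Δv = 335×9.8×ln(4.56) = 3283.0×1.5174 ≈ 4982 m/s.
Total Δv = 4305 + 4982 = 9287 m/s.

Δv ≈ 9.29 km/s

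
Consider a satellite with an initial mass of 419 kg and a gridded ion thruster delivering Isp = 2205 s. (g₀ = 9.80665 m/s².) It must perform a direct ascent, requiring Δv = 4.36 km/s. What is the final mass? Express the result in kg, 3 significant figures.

v_e = Isp · g₀ = 2205 × 9.80665 = 21623.7 m/s.
By the Tsiolkovsky rocket equation, m₀/m_f = exp(Δv / v_e) = exp(4360 / 21623.7) = exp(0.2016) = 1.2234.
m_f = m₀ / 1.2234 = 419 / 1.2234 = 342.488 kg.

final mass ≈ 342 kg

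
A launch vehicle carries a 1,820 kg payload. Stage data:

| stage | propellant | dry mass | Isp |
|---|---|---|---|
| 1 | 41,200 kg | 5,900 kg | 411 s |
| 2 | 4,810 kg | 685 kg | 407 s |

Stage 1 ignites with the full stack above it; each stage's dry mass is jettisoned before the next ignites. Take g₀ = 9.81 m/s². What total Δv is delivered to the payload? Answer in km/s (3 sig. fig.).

Δv ≈ 9.99 km/s

Ignition mass of stage 1 = 41,200+5,900 + 4,810+685 + 1,820 = 54,415 kg.
Stage 1: m₀ = 54,415 kg, m_f = 54,415 − 41,200 = 13,215 kg; Δv = 411×9.81×ln(4.118) = 4031.9×1.4153 ≈ 5706 m/s.
Stage 2: m₀ = 7,315 kg, m_f = 7,315 − 4,810 = 2,505 kg; Δv = 407×9.81×ln(2.92) = 3992.7×1.0716 ≈ 4279 m/s.
Total Δv = 5706 + 4279 = 9985 m/s.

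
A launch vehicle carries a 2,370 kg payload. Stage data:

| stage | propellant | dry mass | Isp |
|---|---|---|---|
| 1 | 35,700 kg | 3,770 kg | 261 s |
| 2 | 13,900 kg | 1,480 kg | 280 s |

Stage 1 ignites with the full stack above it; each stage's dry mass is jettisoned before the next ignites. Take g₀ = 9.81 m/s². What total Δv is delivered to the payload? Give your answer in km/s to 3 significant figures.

Δv ≈ 6.70 km/s

Ignition mass of stage 1 = 35,700+3,770 + 13,900+1,480 + 2,370 = 57,220 kg.
Stage 1: m₀ = 57,220 kg, m_f = 57,220 − 35,700 = 21,520 kg; Δv = 261×9.81×ln(2.659) = 2560.4×0.9779 ≈ 2504 m/s.
Stage 2: m₀ = 17,750 kg, m_f = 17,750 − 13,900 = 3,850 kg; Δv = 280×9.81×ln(4.61) = 2746.8×1.5283 ≈ 4198 m/s.
Total Δv = 2504 + 4198 = 6702 m/s.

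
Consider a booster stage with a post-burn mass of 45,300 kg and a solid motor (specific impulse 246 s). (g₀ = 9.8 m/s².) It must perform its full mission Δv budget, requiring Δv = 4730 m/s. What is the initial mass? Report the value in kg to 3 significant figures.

initial mass ≈ 322000 kg

v_e = Isp · g₀ = 246 × 9.8 = 2410.8 m/s.
By the Tsiolkovsky rocket equation, m₀/m_f = exp(Δv / v_e) = exp(4730 / 2410.8) = exp(1.9620) = 7.1136.
m₀ = m_f × 7.1136 = 45,300 × 7.1136 = 322,246 kg.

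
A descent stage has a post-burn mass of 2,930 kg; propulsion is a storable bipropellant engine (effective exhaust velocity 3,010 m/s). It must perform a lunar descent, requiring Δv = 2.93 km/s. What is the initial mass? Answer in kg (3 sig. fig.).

m₀/m_f = exp(Δv / v_e) = exp(2930 / 3010.0) = exp(0.9734) = 2.6470.
m₀ = m_f × 2.6470 = 2,930 × 2.6470 = 7,755.71 kg.

initial mass ≈ 7760 kg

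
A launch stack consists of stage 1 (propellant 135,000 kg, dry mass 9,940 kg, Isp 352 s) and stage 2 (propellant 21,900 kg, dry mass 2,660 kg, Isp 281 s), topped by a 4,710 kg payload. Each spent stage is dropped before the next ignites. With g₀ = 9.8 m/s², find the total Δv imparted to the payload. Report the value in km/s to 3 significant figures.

Δv ≈ 8.94 km/s

Ignition mass of stage 1 = 135,000+9,940 + 21,900+2,660 + 4,710 = 174,210 kg.
Stage 1: m₀ = 174,210 kg, m_f = 174,210 − 135,000 = 39,210 kg; Δv = 352×9.8×ln(4.443) = 3449.6×1.4913 ≈ 5144 m/s.
Stage 2: m₀ = 29,270 kg, m_f = 29,270 − 21,900 = 7,370 kg; Δv = 281×9.8×ln(3.972) = 2753.8×1.3791 ≈ 3798 m/s.
Total Δv = 5144 + 3798 = 8942 m/s.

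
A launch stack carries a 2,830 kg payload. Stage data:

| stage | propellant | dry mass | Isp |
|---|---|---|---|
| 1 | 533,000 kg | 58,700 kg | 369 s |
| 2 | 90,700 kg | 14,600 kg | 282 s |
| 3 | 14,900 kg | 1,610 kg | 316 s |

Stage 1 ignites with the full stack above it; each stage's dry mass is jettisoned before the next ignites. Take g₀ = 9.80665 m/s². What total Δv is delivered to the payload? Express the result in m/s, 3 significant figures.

Ignition mass of stage 1 = 533,000+58,700 + 90,700+14,600 + 14,900+1,610 + 2,830 = 716,340 kg.
Stage 1: m₀ = 716,340 kg, m_f = 716,340 − 533,000 = 183,340 kg; Δv = 369×9.80665×ln(3.907) = 3618.7×1.3628 ≈ 4932 m/s.
Stage 2: m₀ = 124,640 kg, m_f = 124,640 − 90,700 = 33,940 kg; Δv = 282×9.80665×ln(3.672) = 2765.5×1.3008 ≈ 3597 m/s.
Stage 3: m₀ = 19,340 kg, m_f = 19,340 − 14,900 = 4,440 kg; Δv = 316×9.80665×ln(4.356) = 3098.9×1.4715 ≈ 4560 m/s.
Total Δv = 4932 + 3597 + 4560 = 13089 m/s.

Δv ≈ 13100 m/s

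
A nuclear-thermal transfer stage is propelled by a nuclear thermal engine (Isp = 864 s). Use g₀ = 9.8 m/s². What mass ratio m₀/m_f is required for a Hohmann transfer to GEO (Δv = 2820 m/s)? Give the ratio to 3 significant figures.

mass ratio ≈ 1.40

v_e = Isp · g₀ = 864 × 9.8 = 8467.2 m/s.
m₀/m_f = exp(Δv / v_e) = exp(2820 / 8467.2) = exp(0.3330) = 1.3952.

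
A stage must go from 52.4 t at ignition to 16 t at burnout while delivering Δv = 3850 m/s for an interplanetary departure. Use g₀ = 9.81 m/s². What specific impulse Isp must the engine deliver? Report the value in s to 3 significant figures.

Isp ≈ 331 s

ln(m₀/m_f) = ln(52400/16000) = ln(3.275) = 1.1863.
Using Δv = v_e ln(m₀/m_f): v_e = Δv / ln(m₀/m_f) = 3850 / 1.1863 = 3245.3 m/s.
Isp = v_e / g₀ = 3245.3 / 9.81 = 330.8 s.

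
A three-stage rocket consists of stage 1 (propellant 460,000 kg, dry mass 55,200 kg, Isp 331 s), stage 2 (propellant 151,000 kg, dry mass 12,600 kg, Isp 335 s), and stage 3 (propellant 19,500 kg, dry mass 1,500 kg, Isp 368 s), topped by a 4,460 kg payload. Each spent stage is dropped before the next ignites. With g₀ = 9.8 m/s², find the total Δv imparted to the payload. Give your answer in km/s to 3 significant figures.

Ignition mass of stage 1 = 460,000+55,200 + 151,000+12,600 + 19,500+1,500 + 4,460 = 704,260 kg.
Stage 1: m₀ = 704,260 kg, m_f = 704,260 − 460,000 = 244,260 kg; Δv = 331×9.8×ln(2.883) = 3243.8×1.0589 ≈ 3435 m/s.
Stage 2: m₀ = 189,060 kg, m_f = 189,060 − 151,000 = 38,060 kg; Δv = 335×9.8×ln(4.967) = 3283.0×1.6029 ≈ 5262 m/s.
Stage 3: m₀ = 25,460 kg, m_f = 25,460 − 19,500 = 5,960 kg; Δv = 368×9.8×ln(4.272) = 3606.4×1.4520 ≈ 5237 m/s.
Total Δv = 3435 + 5262 + 5237 = 13934 m/s.

Δv ≈ 13.9 km/s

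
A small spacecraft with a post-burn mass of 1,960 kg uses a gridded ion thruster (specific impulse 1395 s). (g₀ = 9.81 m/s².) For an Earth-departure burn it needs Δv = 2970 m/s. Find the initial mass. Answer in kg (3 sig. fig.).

v_e = Isp · g₀ = 1395 × 9.81 = 13685.0 m/s.
By the Tsiolkovsky rocket equation, m₀/m_f = exp(Δv / v_e) = exp(2970 / 13685.0) = exp(0.2170) = 1.2424.
m₀ = m_f × 1.2424 = 1,960 × 1.2424 = 2,435.1 kg.

initial mass ≈ 2440 kg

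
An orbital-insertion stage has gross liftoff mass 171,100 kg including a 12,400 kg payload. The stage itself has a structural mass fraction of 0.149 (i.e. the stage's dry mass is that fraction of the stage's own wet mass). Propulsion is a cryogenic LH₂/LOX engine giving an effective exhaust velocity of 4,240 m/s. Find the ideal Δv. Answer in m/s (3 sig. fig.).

Stage wet mass = m₀ − payload = 171,100 − 12,400 = 158,700 kg.
Stage dry mass = ε × stage wet mass = 0.149 × 158,700 = 23,646.3 kg.
Burnout mass m_f = stage dry + payload = 23,646.3 + 12,400 = 36,046.3 kg.
Δv = v_e · ln(171,100/36,046.3) = 4240.0 × ln(4.747) = 4240.0 × 1.5574 ≈ 6604 m/s.

Δv ≈ 6600 m/s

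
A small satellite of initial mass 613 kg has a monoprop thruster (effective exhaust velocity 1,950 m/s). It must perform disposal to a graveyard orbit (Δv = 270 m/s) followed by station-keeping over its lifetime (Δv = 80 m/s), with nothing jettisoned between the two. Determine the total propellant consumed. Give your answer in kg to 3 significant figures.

After the first burn: m = 613 × exp(−270/1950.0) = 613 × 0.87070 = 533.739 kg.
After the second burn: m = 533.739 × exp(−80/1950.0) = 533.739 × 0.95980 = 512.283 kg.
Total propellant = m₀ − m_final = 613 − 512.283 = 100.717 kg.

total propellant consumed ≈ 101 kg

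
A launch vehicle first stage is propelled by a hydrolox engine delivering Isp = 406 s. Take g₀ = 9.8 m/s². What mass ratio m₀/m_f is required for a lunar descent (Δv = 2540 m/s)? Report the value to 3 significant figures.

v_e = Isp · g₀ = 406 × 9.8 = 3978.8 m/s.
Using Δv = v_e ln(m₀/m_f): m₀/m_f = exp(Δv / v_e) = exp(2540 / 3978.8) = exp(0.6384) = 1.8934.

mass ratio ≈ 1.89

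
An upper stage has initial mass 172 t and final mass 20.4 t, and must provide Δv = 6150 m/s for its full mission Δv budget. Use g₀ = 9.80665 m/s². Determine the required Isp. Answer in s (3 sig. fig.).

ln(m₀/m_f) = ln(172000/20400) = ln(8.431) = 2.1320.
Rocket equation: v_e = Δv / ln(m₀/m_f) = 6150 / 2.1320 = 2884.7 m/s.
Isp = v_e / g₀ = 2884.7 / 9.80665 = 294.2 s.

Isp ≈ 294 s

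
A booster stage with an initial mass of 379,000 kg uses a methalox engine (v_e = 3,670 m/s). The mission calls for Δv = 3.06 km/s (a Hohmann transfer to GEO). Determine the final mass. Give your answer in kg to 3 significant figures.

final mass ≈ 165000 kg

Using Δv = v_e ln(m₀/m_f): m₀/m_f = exp(Δv / v_e) = exp(3060 / 3670.0) = exp(0.8338) = 2.3020.
m_f = m₀ / 2.3020 = 379,000 / 2.3020 = 164,639 kg.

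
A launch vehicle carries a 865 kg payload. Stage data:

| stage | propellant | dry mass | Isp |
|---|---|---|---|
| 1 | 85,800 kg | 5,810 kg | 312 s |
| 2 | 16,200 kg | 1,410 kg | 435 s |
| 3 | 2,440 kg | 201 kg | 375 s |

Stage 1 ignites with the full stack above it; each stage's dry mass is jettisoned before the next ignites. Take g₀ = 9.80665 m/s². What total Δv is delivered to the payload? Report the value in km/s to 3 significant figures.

Ignition mass of stage 1 = 85,800+5,810 + 16,200+1,410 + 2,440+201 + 865 = 112,726 kg.
Stage 1: m₀ = 112,726 kg, m_f = 112,726 − 85,800 = 26,926 kg; Δv = 312×9.80665×ln(4.187) = 3059.7×1.4319 ≈ 4381 m/s.
Stage 2: m₀ = 21,116 kg, m_f = 21,116 − 16,200 = 4,916 kg; Δv = 435×9.80665×ln(4.295) = 4265.9×1.4575 ≈ 6218 m/s.
Stage 3: m₀ = 3,506 kg, m_f = 3,506 − 2,440 = 1,066 kg; Δv = 375×9.80665×ln(3.289) = 3677.5×1.1906 ≈ 4378 m/s.
Total Δv = 4381 + 6218 + 4378 = 14977 m/s.

Δv ≈ 15.0 km/s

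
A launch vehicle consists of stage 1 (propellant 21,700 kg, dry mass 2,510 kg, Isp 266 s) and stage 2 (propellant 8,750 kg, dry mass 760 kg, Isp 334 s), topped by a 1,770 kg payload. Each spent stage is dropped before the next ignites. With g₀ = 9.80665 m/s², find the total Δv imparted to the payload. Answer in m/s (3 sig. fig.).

Δv ≈ 7360 m/s

Ignition mass of stage 1 = 21,700+2,510 + 8,750+760 + 1,770 = 35,490 kg.
Stage 1: m₀ = 35,490 kg, m_f = 35,490 − 21,700 = 13,790 kg; Δv = 266×9.80665×ln(2.574) = 2608.6×0.9453 ≈ 2466 m/s.
Stage 2: m₀ = 11,280 kg, m_f = 11,280 − 8,750 = 2,530 kg; Δv = 334×9.80665×ln(4.458) = 3275.4×1.4948 ≈ 4896 m/s.
Total Δv = 2466 + 4896 = 7362 m/s.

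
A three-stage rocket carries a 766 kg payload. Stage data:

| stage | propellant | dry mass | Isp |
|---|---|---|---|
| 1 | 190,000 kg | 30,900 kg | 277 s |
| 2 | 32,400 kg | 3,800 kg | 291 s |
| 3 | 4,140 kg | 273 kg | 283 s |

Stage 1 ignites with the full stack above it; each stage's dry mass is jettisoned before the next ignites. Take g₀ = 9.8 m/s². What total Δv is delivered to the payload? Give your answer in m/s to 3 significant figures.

Ignition mass of stage 1 = 190,000+30,900 + 32,400+3,800 + 4,140+273 + 766 = 262,279 kg.
Stage 1: m₀ = 262,279 kg, m_f = 262,279 − 190,000 = 72,279 kg; Δv = 277×9.8×ln(3.629) = 2714.6×1.2889 ≈ 3499 m/s.
Stage 2: m₀ = 41,379 kg, m_f = 41,379 − 32,400 = 8,979 kg; Δv = 291×9.8×ln(4.608) = 2851.8×1.5279 ≈ 4357 m/s.
Stage 3: m₀ = 5,179 kg, m_f = 5,179 − 4,140 = 1,039 kg; Δv = 283×9.8×ln(4.985) = 2773.4×1.6064 ≈ 4455 m/s.
Total Δv = 3499 + 4357 + 4455 = 12311 m/s.

Δv ≈ 12300 m/s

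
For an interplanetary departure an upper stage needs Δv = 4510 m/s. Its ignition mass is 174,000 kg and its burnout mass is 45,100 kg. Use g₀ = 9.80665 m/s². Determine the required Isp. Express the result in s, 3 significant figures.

Isp ≈ 341 s

ln(m₀/m_f) = ln(174000/45100) = ln(3.858) = 1.3502.
Using Δv = v_e ln(m₀/m_f): v_e = Δv / ln(m₀/m_f) = 4510 / 1.3502 = 3340.3 m/s.
Isp = v_e / g₀ = 3340.3 / 9.80665 = 340.6 s.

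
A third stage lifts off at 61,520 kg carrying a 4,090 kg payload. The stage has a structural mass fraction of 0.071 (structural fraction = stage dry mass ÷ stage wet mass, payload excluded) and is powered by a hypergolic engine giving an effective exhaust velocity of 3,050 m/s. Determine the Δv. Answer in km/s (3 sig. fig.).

Stage wet mass = m₀ − payload = 61,520 − 4,090 = 57,430 kg.
Stage dry mass = ε × stage wet mass = 0.071 × 57,430 = 4,077.53 kg.
Burnout mass m_f = stage dry + payload = 4,077.53 + 4,090 = 8,167.53 kg.
Δv = v_e · ln(61,520/8,167.53) = 3050.0 × ln(7.532) = 3050.0 × 2.0192 ≈ 6159 m/s.

Δv ≈ 6.16 km/s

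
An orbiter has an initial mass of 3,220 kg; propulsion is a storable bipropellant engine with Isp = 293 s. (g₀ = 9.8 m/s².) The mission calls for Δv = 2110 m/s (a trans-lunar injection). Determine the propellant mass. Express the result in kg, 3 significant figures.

v_e = Isp · g₀ = 293 × 9.8 = 2871.4 m/s.
From the ideal rocket equation, m₀/m_f = exp(Δv / v_e) = exp(2110 / 2871.4) = exp(0.7348) = 2.0851.
m_f = 3,220 / 2.0851 = 1,544.29 kg, so propellant = m₀ − m_f = 3,220 − 1,544.29 = 1,675.71 kg.

propellant mass ≈ 1680 kg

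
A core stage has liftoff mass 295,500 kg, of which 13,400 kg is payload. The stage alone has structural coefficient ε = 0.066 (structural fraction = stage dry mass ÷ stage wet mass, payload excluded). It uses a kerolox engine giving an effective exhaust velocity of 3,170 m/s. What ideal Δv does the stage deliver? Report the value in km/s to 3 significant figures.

Δv ≈ 7.04 km/s

Stage wet mass = m₀ − payload = 295,500 − 13,400 = 282,100 kg.
Stage dry mass = ε × stage wet mass = 0.066 × 282,100 = 18,618.6 kg.
Burnout mass m_f = stage dry + payload = 18,618.6 + 13,400 = 32,018.6 kg.
Δv = v_e · ln(295,500/32,018.6) = 3170.0 × ln(9.229) = 3170.0 × 2.2224 ≈ 7045 m/s.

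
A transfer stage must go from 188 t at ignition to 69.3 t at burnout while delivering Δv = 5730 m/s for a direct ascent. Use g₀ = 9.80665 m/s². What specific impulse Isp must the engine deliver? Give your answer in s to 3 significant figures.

ln(m₀/m_f) = ln(188000/69300) = ln(2.713) = 0.9980.
Using Δv = v_e ln(m₀/m_f): v_e = Δv / ln(m₀/m_f) = 5730 / 0.9980 = 5741.5 m/s.
Isp = v_e / g₀ = 5741.5 / 9.80665 = 585.5 s.

Isp ≈ 585 s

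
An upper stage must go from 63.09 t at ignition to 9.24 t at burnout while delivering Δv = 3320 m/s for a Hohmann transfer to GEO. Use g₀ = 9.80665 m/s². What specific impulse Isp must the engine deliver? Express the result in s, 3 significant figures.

ln(m₀/m_f) = ln(63090/9240) = ln(6.828) = 1.9210.
By the Tsiolkovsky rocket equation, v_e = Δv / ln(m₀/m_f) = 3320 / 1.9210 = 1728.2 m/s.
Isp = v_e / g₀ = 1728.2 / 9.80665 = 176.2 s.

Isp ≈ 176 s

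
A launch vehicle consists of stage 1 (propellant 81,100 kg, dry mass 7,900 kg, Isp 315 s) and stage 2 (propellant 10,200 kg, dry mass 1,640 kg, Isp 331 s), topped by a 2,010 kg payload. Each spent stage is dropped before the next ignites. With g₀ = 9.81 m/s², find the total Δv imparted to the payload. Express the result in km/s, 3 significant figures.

Δv ≈ 9.13 km/s

Ignition mass of stage 1 = 81,100+7,900 + 10,200+1,640 + 2,010 = 102,850 kg.
Stage 1: m₀ = 102,850 kg, m_f = 102,850 − 81,100 = 21,750 kg; Δv = 315×9.81×ln(4.729) = 3090.2×1.5537 ≈ 4801 m/s.
Stage 2: m₀ = 13,850 kg, m_f = 13,850 − 10,200 = 3,650 kg; Δv = 331×9.81×ln(3.795) = 3247.1×1.3336 ≈ 4330 m/s.
Total Δv = 4801 + 4330 = 9131 m/s.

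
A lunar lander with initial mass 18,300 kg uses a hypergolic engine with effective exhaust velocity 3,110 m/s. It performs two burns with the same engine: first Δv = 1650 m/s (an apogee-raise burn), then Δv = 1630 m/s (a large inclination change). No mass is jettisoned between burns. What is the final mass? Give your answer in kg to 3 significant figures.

final mass ≈ 6370 kg

After the first burn: m = 18300 × exp(−1650/3110.0) = 18300 × 0.58828 = 10,765.5 kg.
After the second burn: m = 10,765.5 × exp(−1630/3110.0) = 10,765.5 × 0.59208 = 6,374.04 kg.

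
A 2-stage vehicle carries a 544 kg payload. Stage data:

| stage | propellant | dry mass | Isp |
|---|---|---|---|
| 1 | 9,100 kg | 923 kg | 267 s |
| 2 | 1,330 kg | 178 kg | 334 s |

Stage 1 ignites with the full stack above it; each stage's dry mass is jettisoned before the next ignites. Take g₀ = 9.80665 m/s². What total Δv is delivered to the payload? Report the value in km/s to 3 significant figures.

Ignition mass of stage 1 = 9,100+923 + 1,330+178 + 544 = 12,075 kg.
Stage 1: m₀ = 12,075 kg, m_f = 12,075 − 9,100 = 2,975 kg; Δv = 267×9.80665×ln(4.059) = 2618.4×1.4009 ≈ 3668 m/s.
Stage 2: m₀ = 2,052 kg, m_f = 2,052 − 1,330 = 722 kg; Δv = 334×9.80665×ln(2.842) = 3275.4×1.0445 ≈ 3421 m/s.
Total Δv = 3668 + 3421 = 7089 m/s.

Δv ≈ 7.09 km/s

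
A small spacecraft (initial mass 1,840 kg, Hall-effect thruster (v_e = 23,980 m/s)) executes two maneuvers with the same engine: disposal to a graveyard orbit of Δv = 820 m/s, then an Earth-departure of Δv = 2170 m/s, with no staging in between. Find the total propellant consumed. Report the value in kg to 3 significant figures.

After the first burn: m = 1840 × exp(−820/23980.0) = 1840 × 0.96638 = 1,778.14 kg.
After the second burn: m = 1,778.14 × exp(−2170/23980.0) = 1,778.14 × 0.91348 = 1,624.3 kg.
Total propellant = m₀ − m_final = 1840 − 1,624.3 = 215.7 kg.

total propellant consumed ≈ 216 kg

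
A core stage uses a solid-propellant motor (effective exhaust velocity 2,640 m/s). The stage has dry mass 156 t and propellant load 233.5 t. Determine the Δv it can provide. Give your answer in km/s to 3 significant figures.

m₀ = m_dry + m_prop = 156 + 233.5 = 389.5 t.
By the Tsiolkovsky rocket equation, Δv = v_e · ln(m₀/m_f) = 2640.0 × ln(2.497) = 2640.0 × 0.9150 ≈ 2415.6 m/s.

Δv ≈ 2.42 km/s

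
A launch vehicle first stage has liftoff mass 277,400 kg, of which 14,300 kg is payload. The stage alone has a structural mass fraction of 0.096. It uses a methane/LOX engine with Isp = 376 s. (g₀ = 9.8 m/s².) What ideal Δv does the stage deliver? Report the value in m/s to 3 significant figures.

Δv ≈ 7180 m/s

Stage wet mass = m₀ − payload = 277,400 − 14,300 = 263,100 kg.
Stage dry mass = ε × stage wet mass = 0.096 × 263,100 = 25,257.6 kg.
Burnout mass m_f = stage dry + payload = 25,257.6 + 14,300 = 39,557.6 kg.
v_e = Isp · g₀ = 376 × 9.8 = 3684.8 m/s.
By the Tsiolkovsky rocket equation, Δv = v_e · ln(277,400/39,557.6) = 3684.8 × ln(7.013) = 3684.8 × 1.9477 ≈ 7177 m/s.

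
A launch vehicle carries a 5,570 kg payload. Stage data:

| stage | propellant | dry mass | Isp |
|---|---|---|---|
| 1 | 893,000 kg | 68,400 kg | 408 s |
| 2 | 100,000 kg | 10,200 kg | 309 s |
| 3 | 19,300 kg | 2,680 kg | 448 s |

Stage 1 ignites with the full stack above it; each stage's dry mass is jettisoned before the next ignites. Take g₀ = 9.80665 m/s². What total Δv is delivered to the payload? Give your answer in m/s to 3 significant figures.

Ignition mass of stage 1 = 893,000+68,400 + 100,000+10,200 + 19,300+2,680 + 5,570 = 1,099,150 kg.
Stage 1: m₀ = 1,099,150 kg, m_f = 1,099,150 − 893,000 = 206,150 kg; Δv = 408×9.80665×ln(5.332) = 4001.1×1.6737 ≈ 6697 m/s.
Stage 2: m₀ = 137,750 kg, m_f = 137,750 − 100,000 = 37,750 kg; Δv = 309×9.80665×ln(3.649) = 3030.3×1.2945 ≈ 3923 m/s.
Stage 3: m₀ = 27,550 kg, m_f = 27,550 − 19,300 = 8,250 kg; Δv = 448×9.80665×ln(3.339) = 4393.4×1.2058 ≈ 5297 m/s.
Total Δv = 6697 + 3923 + 5297 = 15917 m/s.

Δv ≈ 15900 m/s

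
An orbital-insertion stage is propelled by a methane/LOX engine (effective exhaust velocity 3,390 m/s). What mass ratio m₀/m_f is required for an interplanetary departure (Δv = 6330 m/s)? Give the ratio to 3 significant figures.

mass ratio ≈ 6.47

m₀/m_f = exp(Δv / v_e) = exp(6330 / 3390.0) = exp(1.8673) = 6.4705.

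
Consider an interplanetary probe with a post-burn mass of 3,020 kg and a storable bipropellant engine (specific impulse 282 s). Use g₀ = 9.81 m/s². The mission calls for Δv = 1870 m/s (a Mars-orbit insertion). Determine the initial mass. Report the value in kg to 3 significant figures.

v_e = Isp · g₀ = 282 × 9.81 = 2766.4 m/s.
By the Tsiolkovsky rocket equation, m₀/m_f = exp(Δv / v_e) = exp(1870 / 2766.4) = exp(0.6760) = 1.9659.
m₀ = m_f × 1.9659 = 3,020 × 1.9659 = 5,937.02 kg.

initial mass ≈ 5940 kg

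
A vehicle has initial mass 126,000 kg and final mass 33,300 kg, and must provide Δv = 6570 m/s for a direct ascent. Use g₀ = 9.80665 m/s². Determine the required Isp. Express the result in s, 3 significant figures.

Isp ≈ 503 s

ln(m₀/m_f) = ln(126000/33300) = ln(3.784) = 1.3307.
v_e = Δv / ln(m₀/m_f) = 6570 / 1.3307 = 4937.2 m/s.
Isp = v_e / g₀ = 4937.2 / 9.80665 = 503.5 s.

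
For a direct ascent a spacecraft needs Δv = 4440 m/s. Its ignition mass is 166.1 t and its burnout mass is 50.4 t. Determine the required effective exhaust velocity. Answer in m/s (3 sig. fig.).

ln(m₀/m_f) = ln(166100/50400) = ln(3.296) = 1.1926.
Rocket equation: v_e = Δv / ln(m₀/m_f) = 4440 / 1.1926 = 3723.0 m/s.

v_e ≈ 3720 m/s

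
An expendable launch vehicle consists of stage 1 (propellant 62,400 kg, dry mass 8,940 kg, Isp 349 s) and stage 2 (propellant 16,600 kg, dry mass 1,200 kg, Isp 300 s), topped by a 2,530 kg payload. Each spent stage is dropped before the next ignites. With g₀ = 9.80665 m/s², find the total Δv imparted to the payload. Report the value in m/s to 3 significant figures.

Ignition mass of stage 1 = 62,400+8,940 + 16,600+1,200 + 2,530 = 91,670 kg.
Stage 1: m₀ = 91,670 kg, m_f = 91,670 − 62,400 = 29,270 kg; Δv = 349×9.80665×ln(3.132) = 3422.5×1.1416 ≈ 3907 m/s.
Stage 2: m₀ = 20,330 kg, m_f = 20,330 − 16,600 = 3,730 kg; Δv = 300×9.80665×ln(5.45) = 2942.0×1.6957 ≈ 4989 m/s.
Total Δv = 3907 + 4989 = 8896 m/s.

Δv ≈ 8900 m/s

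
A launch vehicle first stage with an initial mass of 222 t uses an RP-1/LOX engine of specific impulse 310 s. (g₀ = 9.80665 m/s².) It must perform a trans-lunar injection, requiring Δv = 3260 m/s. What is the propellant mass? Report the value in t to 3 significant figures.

v_e = Isp · g₀ = 310 × 9.80665 = 3040.1 m/s.
m₀/m_f = exp(Δv / v_e) = exp(3260 / 3040.1) = exp(1.0723) = 2.9222.
m_f = 222 / 2.9222 = 75.9702 t, so propellant = m₀ − m_f = 222 − 75.9702 = 146.0298 t.

propellant mass ≈ 146 t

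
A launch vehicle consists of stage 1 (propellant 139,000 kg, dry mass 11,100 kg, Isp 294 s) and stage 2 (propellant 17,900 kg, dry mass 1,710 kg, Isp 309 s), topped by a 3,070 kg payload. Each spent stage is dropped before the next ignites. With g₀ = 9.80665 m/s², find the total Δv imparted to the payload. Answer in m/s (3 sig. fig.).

Ignition mass of stage 1 = 139,000+11,100 + 17,900+1,710 + 3,070 = 172,780 kg.
Stage 1: m₀ = 172,780 kg, m_f = 172,780 − 139,000 = 33,780 kg; Δv = 294×9.80665×ln(5.115) = 2883.2×1.6322 ≈ 4706 m/s.
Stage 2: m₀ = 22,680 kg, m_f = 22,680 − 17,900 = 4,780 kg; Δv = 309×9.80665×ln(4.745) = 3030.3×1.5570 ≈ 4718 m/s.
Total Δv = 4706 + 4718 = 9424 m/s.

Δv ≈ 9420 m/s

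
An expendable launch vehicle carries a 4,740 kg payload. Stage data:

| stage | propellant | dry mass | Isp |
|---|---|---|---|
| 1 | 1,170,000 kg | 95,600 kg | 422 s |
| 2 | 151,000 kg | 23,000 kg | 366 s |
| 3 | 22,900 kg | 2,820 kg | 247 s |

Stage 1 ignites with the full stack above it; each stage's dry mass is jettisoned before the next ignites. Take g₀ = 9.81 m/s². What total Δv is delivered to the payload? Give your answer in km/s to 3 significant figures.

Δv ≈ 14.8 km/s

Ignition mass of stage 1 = 1,170,000+95,600 + 151,000+23,000 + 22,900+2,820 + 4,740 = 1,470,060 kg.
Stage 1: m₀ = 1,470,060 kg, m_f = 1,470,060 − 1,170,000 = 300,060 kg; Δv = 422×9.81×ln(4.899) = 4139.8×1.5891 ≈ 6578 m/s.
Stage 2: m₀ = 204,460 kg, m_f = 204,460 − 151,000 = 53,460 kg; Δv = 366×9.81×ln(3.825) = 3590.5×1.3414 ≈ 4816 m/s.
Stage 3: m₀ = 30,460 kg, m_f = 30,460 − 22,900 = 7,560 kg; Δv = 247×9.81×ln(4.029) = 2423.1×1.3935 ≈ 3377 m/s.
Total Δv = 6578 + 4816 + 3377 = 14771 m/s.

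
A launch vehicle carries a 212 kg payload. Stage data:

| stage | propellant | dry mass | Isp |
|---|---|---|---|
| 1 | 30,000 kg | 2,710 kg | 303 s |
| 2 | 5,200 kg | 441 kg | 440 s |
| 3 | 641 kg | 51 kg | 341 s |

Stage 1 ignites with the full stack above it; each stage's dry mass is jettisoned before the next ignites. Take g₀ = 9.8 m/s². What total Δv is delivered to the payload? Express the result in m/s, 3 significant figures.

Ignition mass of stage 1 = 30,000+2,710 + 5,200+441 + 641+51 + 212 = 39,255 kg.
Stage 1: m₀ = 39,255 kg, m_f = 39,255 − 30,000 = 9,255 kg; Δv = 303×9.8×ln(4.241) = 2969.4×1.4449 ≈ 4291 m/s.
Stage 2: m₀ = 6,545 kg, m_f = 6,545 − 5,200 = 1,345 kg; Δv = 440×9.8×ln(4.866) = 4312.0×1.5823 ≈ 6823 m/s.
Stage 3: m₀ = 904 kg, m_f = 904 − 641 = 263 kg; Δv = 341×9.8×ln(3.437) = 3341.8×1.2347 ≈ 4126 m/s.
Total Δv = 4291 + 6823 + 4126 = 15240 m/s.

Δv ≈ 15200 m/s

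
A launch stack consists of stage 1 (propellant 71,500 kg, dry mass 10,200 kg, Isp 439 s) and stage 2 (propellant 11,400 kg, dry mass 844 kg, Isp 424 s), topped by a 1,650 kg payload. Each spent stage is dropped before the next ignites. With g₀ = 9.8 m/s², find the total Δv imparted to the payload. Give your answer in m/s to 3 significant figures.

Ignition mass of stage 1 = 71,500+10,200 + 11,400+844 + 1,650 = 95,594 kg.
Stage 1: m₀ = 95,594 kg, m_f = 95,594 − 71,500 = 24,094 kg; Δv = 439×9.8×ln(3.968) = 4302.2×1.3781 ≈ 5929 m/s.
Stage 2: m₀ = 13,894 kg, m_f = 13,894 − 11,400 = 2,494 kg; Δv = 424×9.8×ln(5.571) = 4155.2×1.7176 ≈ 7137 m/s.
Total Δv = 5929 + 7137 = 13066 m/s.

Δv ≈ 13100 m/s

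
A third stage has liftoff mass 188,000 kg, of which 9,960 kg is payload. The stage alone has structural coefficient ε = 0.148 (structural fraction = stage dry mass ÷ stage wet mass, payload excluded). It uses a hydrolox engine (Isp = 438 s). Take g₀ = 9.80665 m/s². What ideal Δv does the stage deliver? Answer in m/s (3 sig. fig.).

Stage wet mass = m₀ − payload = 188,000 − 9,960 = 178,040 kg.
Stage dry mass = ε × stage wet mass = 0.148 × 178,040 = 26,349.9 kg.
Burnout mass m_f = stage dry + payload = 26,349.9 + 9,960 = 36,309.9 kg.
v_e = Isp · g₀ = 438 × 9.80665 = 4295.3 m/s.
By the Tsiolkovsky rocket equation, Δv = v_e · ln(188,000/36,309.9) = 4295.3 × ln(5.178) = 4295.3 × 1.6444 ≈ 7063 m/s.

Δv ≈ 7060 m/s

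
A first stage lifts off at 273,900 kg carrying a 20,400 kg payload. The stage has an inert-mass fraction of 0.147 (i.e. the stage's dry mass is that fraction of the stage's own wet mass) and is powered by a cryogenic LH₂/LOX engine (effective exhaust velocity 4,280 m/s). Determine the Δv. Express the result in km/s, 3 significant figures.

Stage wet mass = m₀ − payload = 273,900 − 20,400 = 253,500 kg.
Stage dry mass = ε × stage wet mass = 0.147 × 253,500 = 37,264.5 kg.
Burnout mass m_f = stage dry + payload = 37,264.5 + 20,400 = 57,664.5 kg.
By the Tsiolkovsky rocket equation, Δv = v_e · ln(273,900/57,664.5) = 4280.0 × ln(4.75) = 4280.0 × 1.5581 ≈ 6669 m/s.

Δv ≈ 6.67 km/s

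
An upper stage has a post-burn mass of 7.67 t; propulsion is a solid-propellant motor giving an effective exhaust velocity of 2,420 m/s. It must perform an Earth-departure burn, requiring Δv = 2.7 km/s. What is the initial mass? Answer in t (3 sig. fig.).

initial mass ≈ 23.4 t

From the ideal rocket equation, m₀/m_f = exp(Δv / v_e) = exp(2700 / 2420.0) = exp(1.1157) = 3.0517.
m₀ = m_f × 3.0517 = 7.67 × 3.0517 = 23.4065 t.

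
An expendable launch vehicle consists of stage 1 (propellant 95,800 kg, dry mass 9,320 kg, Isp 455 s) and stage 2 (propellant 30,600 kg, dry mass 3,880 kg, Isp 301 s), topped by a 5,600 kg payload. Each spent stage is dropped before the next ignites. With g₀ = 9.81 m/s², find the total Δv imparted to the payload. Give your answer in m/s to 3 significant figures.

Δv ≈ 9070 m/s

Ignition mass of stage 1 = 95,800+9,320 + 30,600+3,880 + 5,600 = 145,200 kg.
Stage 1: m₀ = 145,200 kg, m_f = 145,200 − 95,800 = 49,400 kg; Δv = 455×9.81×ln(2.939) = 4463.6×1.0782 ≈ 4812 m/s.
Stage 2: m₀ = 40,080 kg, m_f = 40,080 − 30,600 = 9,480 kg; Δv = 301×9.81×ln(4.228) = 2952.8×1.4417 ≈ 4257 m/s.
Total Δv = 4812 + 4257 = 9069 m/s.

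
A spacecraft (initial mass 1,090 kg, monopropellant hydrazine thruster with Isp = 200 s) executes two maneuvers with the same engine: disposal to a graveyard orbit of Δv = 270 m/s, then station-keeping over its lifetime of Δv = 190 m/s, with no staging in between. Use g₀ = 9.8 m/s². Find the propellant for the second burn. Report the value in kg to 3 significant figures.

v_e = Isp · g₀ = 200 × 9.8 = 1960.0 m/s.
After the first burn: m = 1090 × exp(−270/1960.0) = 1090 × 0.87131 = 949.728 kg.
After the second burn: m = 949.728 × exp(−190/1960.0) = 949.728 × 0.90761 = 861.983 kg.
Second-burn propellant = 949.728 − 861.983 = 87.745 kg.

propellant for the second burn ≈ 87.7 kg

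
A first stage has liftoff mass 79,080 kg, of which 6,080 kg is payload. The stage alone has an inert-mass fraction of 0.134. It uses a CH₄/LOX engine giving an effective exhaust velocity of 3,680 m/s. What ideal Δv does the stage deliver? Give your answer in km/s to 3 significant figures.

Stage wet mass = m₀ − payload = 79,080 − 6,080 = 73,000 kg.
Stage dry mass = ε × stage wet mass = 0.134 × 73,000 = 9,782 kg.
Burnout mass m_f = stage dry + payload = 9,782 + 6,080 = 15,862 kg.
Using Δv = v_e ln(m₀/m_f): Δv = v_e · ln(79,080/15,862) = 3680.0 × ln(4.985) = 3680.0 × 1.6065 ≈ 5912 m/s.

Δv ≈ 5.91 km/s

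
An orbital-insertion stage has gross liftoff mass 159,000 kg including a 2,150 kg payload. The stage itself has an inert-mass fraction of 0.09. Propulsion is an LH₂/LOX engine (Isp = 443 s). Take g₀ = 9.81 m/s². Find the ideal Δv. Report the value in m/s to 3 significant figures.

Δv ≈ 9910 m/s

Stage wet mass = m₀ − payload = 159,000 − 2,150 = 156,850 kg.
Stage dry mass = ε × stage wet mass = 0.09 × 156,850 = 14,116.5 kg.
Burnout mass m_f = stage dry + payload = 14,116.5 + 2,150 = 16,266.5 kg.
v_e = Isp · g₀ = 443 × 9.81 = 4345.8 m/s.
Δv = v_e · ln(159,000/16,266.5) = 4345.8 × ln(9.775) = 4345.8 × 2.2798 ≈ 9908 m/s.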